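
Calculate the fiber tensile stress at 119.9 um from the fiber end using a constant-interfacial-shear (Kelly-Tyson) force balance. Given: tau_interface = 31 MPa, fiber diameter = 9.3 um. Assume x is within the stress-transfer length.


Force balance: sigma_f * (pi*d^2/4) = tau * (pi*d) * x  ->  sigma_f = 4 * tau * x / d
sigma_f = 4 * 31 * 119.9 / 9.3 = 1598.7 MPa

1598.7 MPa


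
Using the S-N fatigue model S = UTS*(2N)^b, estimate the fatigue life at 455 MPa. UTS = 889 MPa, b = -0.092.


N = 0.5 * (S/UTS)^(1/b) = 0.5 * (455/889)^(1/-0.092) = 725.8081 cycles

725.8081 cycles


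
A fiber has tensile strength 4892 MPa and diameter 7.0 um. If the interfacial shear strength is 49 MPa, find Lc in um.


Lc = sigma_f * d / (2 * tau_i) = 4892 * 7.0 / (2 * 49) = 349.4 um

349.4 um


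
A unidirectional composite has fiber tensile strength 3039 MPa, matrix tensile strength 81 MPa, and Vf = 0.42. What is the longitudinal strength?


sigma_1 = sigma_f*Vf + sigma_m*(1-Vf) = 3039*0.42 + 81*0.58 = 1323.4 MPa

1323.4 MPa


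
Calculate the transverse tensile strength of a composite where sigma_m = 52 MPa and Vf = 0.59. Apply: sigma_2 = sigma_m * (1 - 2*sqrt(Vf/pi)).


factor = 1 - 2*sqrt(0.59/pi) = 0.1333
sigma_2 = 52 * 0.1333 = 6.93 MPa

6.93 MPa


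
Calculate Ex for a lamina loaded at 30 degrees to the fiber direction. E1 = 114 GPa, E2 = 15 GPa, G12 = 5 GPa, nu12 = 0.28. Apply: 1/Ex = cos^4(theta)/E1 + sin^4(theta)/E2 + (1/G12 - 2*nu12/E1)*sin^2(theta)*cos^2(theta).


cos^4(30) = 0.5625, sin^4(30) = 0.0625, sin^2(30)*cos^2(30) = 0.1875
1/G12 - 2*nu12/E1 = 1/5 - 2*0.28/114 = 0.195088 GPa^-1
1/Ex = 0.5625/114 + 0.0625/15 + 0.195088*0.1875 = 0.0456798 GPa^-1
Ex = 21.89 GPa

21.89 GPa


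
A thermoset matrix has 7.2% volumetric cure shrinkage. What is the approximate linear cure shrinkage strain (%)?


Linear shrinkage ≈ vol_shrink/3 = 7.2/3 = 2.4%

2.4%


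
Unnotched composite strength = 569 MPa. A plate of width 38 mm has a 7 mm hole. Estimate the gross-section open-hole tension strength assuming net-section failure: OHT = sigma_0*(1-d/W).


OHT = sigma_0*(1-d/W) = 569*(1-7/38) = 464.2 MPa

464.2 MPa


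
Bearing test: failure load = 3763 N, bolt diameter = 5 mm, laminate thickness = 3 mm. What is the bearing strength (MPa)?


sigma_br = F/(d*h) = 3763/(5*3) = 250.9 MPa

250.9 MPa


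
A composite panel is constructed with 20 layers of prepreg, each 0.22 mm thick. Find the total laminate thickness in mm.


h = n * t_ply = 20 * 0.22 = 4.4 mm

4.4 mm


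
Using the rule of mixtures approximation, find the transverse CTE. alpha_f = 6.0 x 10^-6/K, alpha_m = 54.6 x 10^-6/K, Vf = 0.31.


alpha_2 = alpha_f*Vf + alpha_m*(1-Vf) = 6.0*0.31 + 54.6*0.69 = 39.5 x 10^-6/K

39.5 x 10^-6/K


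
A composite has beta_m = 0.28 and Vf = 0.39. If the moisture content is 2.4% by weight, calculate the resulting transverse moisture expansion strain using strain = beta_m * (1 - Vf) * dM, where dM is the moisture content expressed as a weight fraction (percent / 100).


dM = 2.4/100 = 0.024
strain = beta_m * (1-Vf) * dM = 0.28 * 0.61 * 0.024 = 0.0040992

0.0040992


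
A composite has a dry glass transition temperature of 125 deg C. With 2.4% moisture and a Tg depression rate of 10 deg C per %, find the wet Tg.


Tg_wet = Tg_dry - k*moisture = 125 - 10*2.4 = 101.0 deg C

101.0 deg C


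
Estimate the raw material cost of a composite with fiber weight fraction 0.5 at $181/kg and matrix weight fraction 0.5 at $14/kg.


Cost = cost_f*Wf + cost_m*Wm = 181*0.5 + 14*0.5 = $97.5/kg

$97.5/kg


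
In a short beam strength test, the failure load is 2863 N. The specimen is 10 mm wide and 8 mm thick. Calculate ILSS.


ILSS = 3F/(4bh) = 3*2863/(4*10*8) = 26.84 MPa

26.84 MPa


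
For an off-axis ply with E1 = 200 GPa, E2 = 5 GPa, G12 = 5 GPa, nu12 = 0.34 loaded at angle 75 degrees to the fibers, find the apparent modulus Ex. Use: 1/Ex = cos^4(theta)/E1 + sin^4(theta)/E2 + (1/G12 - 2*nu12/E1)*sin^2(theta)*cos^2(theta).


cos^4(75) = 0.004487, sin^4(75) = 0.870513, sin^2(75)*cos^2(75) = 0.0625
1/G12 - 2*nu12/E1 = 1/5 - 2*0.34/200 = 0.1966 GPa^-1
1/Ex = 0.004487/200 + 0.870513/5 + 0.1966*0.0625 = 0.1864125 GPa^-1
Ex = 5.36 GPa

5.36 GPa


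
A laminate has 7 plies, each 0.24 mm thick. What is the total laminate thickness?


h = n * t_ply = 7 * 0.24 = 1.68 mm

1.68 mm


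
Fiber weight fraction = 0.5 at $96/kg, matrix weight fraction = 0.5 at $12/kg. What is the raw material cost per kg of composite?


Cost = cost_f*Wf + cost_m*Wm = 96*0.5 + 12*0.5 = $54.0/kg

$54.0/kg


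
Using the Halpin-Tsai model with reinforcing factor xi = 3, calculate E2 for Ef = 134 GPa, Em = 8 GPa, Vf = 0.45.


eta = (Ef/Em - 1)/(Ef/Em + xi) = (16.75 - 1)/(16.75 + 3) = 0.7975
E2 = Em*(1+xi*eta*Vf)/(1-eta*Vf) = 25.91 GPa

25.91 GPa


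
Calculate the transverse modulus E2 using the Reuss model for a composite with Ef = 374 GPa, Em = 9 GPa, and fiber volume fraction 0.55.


1/E2 = Vf/Ef + (1-Vf)/Em = 0.55/374 + 0.45/9
E2 = 19.43 GPa

19.43 GPa


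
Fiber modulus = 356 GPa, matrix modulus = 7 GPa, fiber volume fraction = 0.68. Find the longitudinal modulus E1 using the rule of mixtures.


E1 = Ef*Vf + Em*(1-Vf) = 356*0.68 + 7*0.32 = 244.32 GPa

244.32 GPa


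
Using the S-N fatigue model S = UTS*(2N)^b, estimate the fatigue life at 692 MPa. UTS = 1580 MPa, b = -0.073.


N = 0.5 * (S/UTS)^(1/b) = 0.5 * (692/1580)^(1/-0.073) = 40796.9255 cycles

40796.9255 cycles


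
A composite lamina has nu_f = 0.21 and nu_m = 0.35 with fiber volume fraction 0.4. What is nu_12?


nu_12 = nu_f*Vf + nu_m*(1-Vf) = 0.21*0.4 + 0.35*0.6 = 0.294

0.294


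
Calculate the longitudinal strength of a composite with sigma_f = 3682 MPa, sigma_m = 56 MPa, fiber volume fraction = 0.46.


sigma_1 = sigma_f*Vf + sigma_m*(1-Vf) = 3682*0.46 + 56*0.54 = 1724.0 MPa

1724.0 MPa


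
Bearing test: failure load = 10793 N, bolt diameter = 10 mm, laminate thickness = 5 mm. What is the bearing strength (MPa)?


sigma_br = F/(d*h) = 10793/(10*5) = 215.9 MPa

215.9 MPa


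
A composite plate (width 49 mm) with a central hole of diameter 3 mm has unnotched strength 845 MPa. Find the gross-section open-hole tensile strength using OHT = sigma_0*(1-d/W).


OHT = sigma_0*(1-d/W) = 845*(1-3/49) = 793.3 MPa

793.3 MPa


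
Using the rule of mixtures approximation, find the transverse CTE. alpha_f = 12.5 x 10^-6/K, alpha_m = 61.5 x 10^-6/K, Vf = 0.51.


alpha_2 = alpha_f*Vf + alpha_m*(1-Vf) = 12.5*0.51 + 61.5*0.49 = 36.5 x 10^-6/K

36.5 x 10^-6/K


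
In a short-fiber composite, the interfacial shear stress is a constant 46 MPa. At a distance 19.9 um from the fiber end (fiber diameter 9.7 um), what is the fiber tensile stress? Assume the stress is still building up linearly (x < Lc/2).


Force balance: sigma_f * (pi*d^2/4) = tau * (pi*d) * x  ->  sigma_f = 4 * tau * x / d
sigma_f = 4 * 46 * 19.9 / 9.7 = 377.5 MPa

377.5 MPa


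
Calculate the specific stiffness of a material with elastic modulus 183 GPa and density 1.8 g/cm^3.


Specific stiffness = E/rho = 183/1.8 = 101.7 GPa/(g/cm^3)

101.7 GPa/(g/cm^3)


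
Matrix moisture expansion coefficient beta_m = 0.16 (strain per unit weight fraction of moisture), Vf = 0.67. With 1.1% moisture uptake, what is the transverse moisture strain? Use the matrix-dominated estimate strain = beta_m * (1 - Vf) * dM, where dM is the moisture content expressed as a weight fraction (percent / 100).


dM = 1.1/100 = 0.011
strain = beta_m * (1-Vf) * dM = 0.16 * 0.33 * 0.011 = 0.0005808

0.0005808


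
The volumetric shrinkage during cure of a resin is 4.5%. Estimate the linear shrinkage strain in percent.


Linear shrinkage ≈ vol_shrink/3 = 4.5/3 = 1.5%

1.5%


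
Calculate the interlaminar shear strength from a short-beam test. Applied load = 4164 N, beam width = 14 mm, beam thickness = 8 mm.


ILSS = 3F/(4bh) = 3*4164/(4*14*8) = 27.88 MPa

27.88 MPa


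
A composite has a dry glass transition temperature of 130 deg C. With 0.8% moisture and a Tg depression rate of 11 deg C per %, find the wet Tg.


Tg_wet = Tg_dry - k*moisture = 130 - 11*0.8 = 121.2 deg C

121.2 deg C


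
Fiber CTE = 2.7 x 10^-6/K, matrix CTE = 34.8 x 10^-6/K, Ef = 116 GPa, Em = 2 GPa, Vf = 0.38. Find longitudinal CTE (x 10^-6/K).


E1 = Ef*Vf + Em*(1-Vf) = 45.32
alpha_1 = (alpha_f*Ef*Vf + alpha_m*Em*(1-Vf))/E1 = 3.58 x 10^-6/K

3.58 x 10^-6/K


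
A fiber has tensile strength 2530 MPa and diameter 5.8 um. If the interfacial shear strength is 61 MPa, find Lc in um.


Lc = sigma_f * d / (2 * tau_i) = 2530 * 5.8 / (2 * 61) = 120.3 um

120.3 um


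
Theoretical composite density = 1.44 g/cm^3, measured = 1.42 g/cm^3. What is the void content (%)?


Void% = (rho_theo - rho_actual)/rho_theo * 100 = (1.44 - 1.42)/1.44 * 100 = 1.39%

1.39%


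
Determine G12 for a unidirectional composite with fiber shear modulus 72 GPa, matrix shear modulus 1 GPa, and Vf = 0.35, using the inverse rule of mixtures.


1/G12 = Vf/Gf + (1-Vf)/Gm = 0.35/72 + 0.65/1
G12 = 1.53 GPa

1.53 GPa


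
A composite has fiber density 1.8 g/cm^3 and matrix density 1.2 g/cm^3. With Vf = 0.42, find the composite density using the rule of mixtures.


rho_c = rho_f*Vf + rho_m*(1-Vf) = 1.8*0.42 + 1.2*0.58 = 1.452 g/cm^3

1.452 g/cm^3


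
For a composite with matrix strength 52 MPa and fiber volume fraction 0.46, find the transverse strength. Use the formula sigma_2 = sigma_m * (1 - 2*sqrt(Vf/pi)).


factor = 1 - 2*sqrt(0.46/pi) = 0.2347
sigma_2 = 52 * 0.2347 = 12.2 MPa

12.2 MPa


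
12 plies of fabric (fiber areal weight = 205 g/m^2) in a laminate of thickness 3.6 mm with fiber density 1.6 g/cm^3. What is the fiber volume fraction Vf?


Vf = n * FAW / (rho_f * h * 1000) = 12 * 205 / (1.6 * 3.6 * 1000) = 0.4271

0.4271


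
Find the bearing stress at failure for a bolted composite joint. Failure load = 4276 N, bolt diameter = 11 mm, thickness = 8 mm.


sigma_br = F/(d*h) = 4276/(11*8) = 48.6 MPa

48.6 MPa


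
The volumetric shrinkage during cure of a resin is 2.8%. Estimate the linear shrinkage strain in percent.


Linear shrinkage ≈ vol_shrink/3 = 2.8/3 = 0.933%

0.933%


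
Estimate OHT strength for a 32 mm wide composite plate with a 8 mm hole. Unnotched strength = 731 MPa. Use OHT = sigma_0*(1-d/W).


OHT = sigma_0*(1-d/W) = 731*(1-8/32) = 548.3 MPa

548.3 MPa


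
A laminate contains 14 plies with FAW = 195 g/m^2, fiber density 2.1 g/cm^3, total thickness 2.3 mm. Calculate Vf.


Vf = n * FAW / (rho_f * h * 1000) = 14 * 195 / (2.1 * 2.3 * 1000) = 0.5652

0.5652


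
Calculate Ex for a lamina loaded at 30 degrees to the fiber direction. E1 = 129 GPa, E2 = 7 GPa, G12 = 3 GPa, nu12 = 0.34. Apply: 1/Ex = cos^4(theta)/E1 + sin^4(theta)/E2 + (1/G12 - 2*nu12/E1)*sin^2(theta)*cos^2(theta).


cos^4(30) = 0.5625, sin^4(30) = 0.0625, sin^2(30)*cos^2(30) = 0.1875
1/G12 - 2*nu12/E1 = 1/3 - 2*0.34/129 = 0.328062 GPa^-1
1/Ex = 0.5625/129 + 0.0625/7 + 0.328062*0.1875 = 0.0748007 GPa^-1
Ex = 13.37 GPa

13.37 GPa


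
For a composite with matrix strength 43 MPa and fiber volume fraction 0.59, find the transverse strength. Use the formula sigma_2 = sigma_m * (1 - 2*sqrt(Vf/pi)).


factor = 1 - 2*sqrt(0.59/pi) = 0.1333
sigma_2 = 43 * 0.1333 = 5.73 MPa

5.73 MPa


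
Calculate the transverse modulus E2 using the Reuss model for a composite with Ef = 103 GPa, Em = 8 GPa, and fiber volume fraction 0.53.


1/E2 = Vf/Ef + (1-Vf)/Em = 0.53/103 + 0.47/8
E2 = 15.65 GPa

15.65 GPa


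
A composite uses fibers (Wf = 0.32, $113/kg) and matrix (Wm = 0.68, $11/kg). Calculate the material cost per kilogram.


Cost = cost_f*Wf + cost_m*Wm = 113*0.32 + 11*0.68 = $43.64/kg

$43.64/kg


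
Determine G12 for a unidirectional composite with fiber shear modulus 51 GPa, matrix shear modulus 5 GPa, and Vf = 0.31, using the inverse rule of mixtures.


1/G12 = Vf/Gf + (1-Vf)/Gm = 0.31/51 + 0.69/5
G12 = 6.94 GPa

6.94 GPa


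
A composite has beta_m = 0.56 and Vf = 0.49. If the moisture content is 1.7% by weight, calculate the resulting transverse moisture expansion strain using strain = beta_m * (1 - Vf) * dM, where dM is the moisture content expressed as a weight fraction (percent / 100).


dM = 1.7/100 = 0.017
strain = beta_m * (1-Vf) * dM = 0.56 * 0.51 * 0.017 = 0.0048552

0.0048552


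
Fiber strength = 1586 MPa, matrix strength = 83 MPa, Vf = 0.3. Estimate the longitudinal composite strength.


sigma_1 = sigma_f*Vf + sigma_m*(1-Vf) = 1586*0.3 + 83*0.7 = 533.9 MPa

533.9 MPa


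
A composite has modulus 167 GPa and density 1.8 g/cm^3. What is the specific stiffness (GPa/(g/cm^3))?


Specific stiffness = E/rho = 167/1.8 = 92.8 GPa/(g/cm^3)

92.8 GPa/(g/cm^3)


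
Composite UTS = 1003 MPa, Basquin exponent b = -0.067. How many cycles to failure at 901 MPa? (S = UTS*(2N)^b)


N = 0.5 * (S/UTS)^(1/b) = 0.5 * (901/1003)^(1/-0.067) = 2.4782 cycles

2.4782 cycles


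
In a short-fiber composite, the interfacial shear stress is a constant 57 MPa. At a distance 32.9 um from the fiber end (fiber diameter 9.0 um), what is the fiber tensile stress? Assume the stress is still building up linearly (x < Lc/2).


Force balance: sigma_f * (pi*d^2/4) = tau * (pi*d) * x  ->  sigma_f = 4 * tau * x / d
sigma_f = 4 * 57 * 32.9 / 9.0 = 833.5 MPa

833.5 MPa


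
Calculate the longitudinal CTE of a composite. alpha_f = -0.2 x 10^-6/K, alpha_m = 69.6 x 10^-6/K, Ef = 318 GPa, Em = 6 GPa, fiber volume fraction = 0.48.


E1 = Ef*Vf + Em*(1-Vf) = 155.76
alpha_1 = (alpha_f*Ef*Vf + alpha_m*Em*(1-Vf))/E1 = 1.2 x 10^-6/K

1.2 x 10^-6/K


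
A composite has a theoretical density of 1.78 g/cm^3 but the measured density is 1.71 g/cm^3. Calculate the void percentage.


Void% = (rho_theo - rho_actual)/rho_theo * 100 = (1.78 - 1.71)/1.78 * 100 = 3.93%

3.93%


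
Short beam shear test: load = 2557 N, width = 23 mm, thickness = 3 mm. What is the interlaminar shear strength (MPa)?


ILSS = 3F/(4bh) = 3*2557/(4*23*3) = 27.79 MPa

27.79 MPa


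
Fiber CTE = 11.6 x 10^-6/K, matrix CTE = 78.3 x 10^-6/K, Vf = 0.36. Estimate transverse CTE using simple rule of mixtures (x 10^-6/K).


alpha_2 = alpha_f*Vf + alpha_m*(1-Vf) = 11.6*0.36 + 78.3*0.64 = 54.3 x 10^-6/K

54.3 x 10^-6/K


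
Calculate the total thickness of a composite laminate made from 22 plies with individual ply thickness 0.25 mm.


h = n * t_ply = 22 * 0.25 = 5.5 mm

5.5 mm


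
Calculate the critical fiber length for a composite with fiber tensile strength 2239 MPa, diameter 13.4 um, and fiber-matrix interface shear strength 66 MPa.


Lc = sigma_f * d / (2 * tau_i) = 2239 * 13.4 / (2 * 66) = 227.3 um

227.3 um


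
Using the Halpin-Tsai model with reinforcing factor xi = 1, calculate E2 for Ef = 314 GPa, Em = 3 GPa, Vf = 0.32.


eta = (Ef/Em - 1)/(Ef/Em + xi) = (104.6667 - 1)/(104.6667 + 1) = 0.9811
E2 = Em*(1+xi*eta*Vf)/(1-eta*Vf) = 5.75 GPa

5.75 GPa


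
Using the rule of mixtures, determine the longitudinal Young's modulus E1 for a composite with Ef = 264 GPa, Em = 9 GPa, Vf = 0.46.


E1 = Ef*Vf + Em*(1-Vf) = 264*0.46 + 9*0.54 = 126.3 GPa

126.3 GPa


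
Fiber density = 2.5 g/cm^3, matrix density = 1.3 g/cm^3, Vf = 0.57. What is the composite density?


rho_c = rho_f*Vf + rho_m*(1-Vf) = 2.5*0.57 + 1.3*0.43 = 1.984 g/cm^3

1.984 g/cm^3


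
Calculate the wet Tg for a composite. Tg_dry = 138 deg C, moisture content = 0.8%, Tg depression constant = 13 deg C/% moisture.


Tg_wet = Tg_dry - k*moisture = 138 - 13*0.8 = 127.6 deg C

127.6 deg C


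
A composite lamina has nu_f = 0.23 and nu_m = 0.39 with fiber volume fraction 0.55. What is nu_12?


nu_12 = nu_f*Vf + nu_m*(1-Vf) = 0.23*0.55 + 0.39*0.45 = 0.302

0.302


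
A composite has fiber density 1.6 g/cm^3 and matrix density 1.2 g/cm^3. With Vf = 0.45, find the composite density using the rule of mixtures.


rho_c = rho_f*Vf + rho_m*(1-Vf) = 1.6*0.45 + 1.2*0.55 = 1.38 g/cm^3

1.38 g/cm^3


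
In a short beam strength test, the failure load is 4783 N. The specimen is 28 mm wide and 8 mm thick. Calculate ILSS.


ILSS = 3F/(4bh) = 3*4783/(4*28*8) = 16.01 MPa

16.01 MPa


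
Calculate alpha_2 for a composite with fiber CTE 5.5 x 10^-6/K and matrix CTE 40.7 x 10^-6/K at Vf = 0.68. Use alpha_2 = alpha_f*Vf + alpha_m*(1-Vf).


alpha_2 = alpha_f*Vf + alpha_m*(1-Vf) = 5.5*0.68 + 40.7*0.32 = 16.8 x 10^-6/K

16.8 x 10^-6/K


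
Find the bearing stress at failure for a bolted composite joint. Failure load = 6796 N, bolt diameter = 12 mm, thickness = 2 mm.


sigma_br = F/(d*h) = 6796/(12*2) = 283.2 MPa

283.2 MPa


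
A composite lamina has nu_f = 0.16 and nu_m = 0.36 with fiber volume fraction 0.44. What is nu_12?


nu_12 = nu_f*Vf + nu_m*(1-Vf) = 0.16*0.44 + 0.36*0.56 = 0.272

0.272


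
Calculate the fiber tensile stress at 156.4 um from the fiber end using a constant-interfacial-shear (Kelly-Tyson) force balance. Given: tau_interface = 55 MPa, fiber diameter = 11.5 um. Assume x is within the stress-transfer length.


Force balance: sigma_f * (pi*d^2/4) = tau * (pi*d) * x  ->  sigma_f = 4 * tau * x / d
sigma_f = 4 * 55 * 156.4 / 11.5 = 2992.0 MPa

2992.0 MPa


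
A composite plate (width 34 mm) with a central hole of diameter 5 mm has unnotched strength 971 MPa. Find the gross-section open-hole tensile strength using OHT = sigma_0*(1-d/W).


OHT = sigma_0*(1-d/W) = 971*(1-5/34) = 828.2 MPa

828.2 MPa


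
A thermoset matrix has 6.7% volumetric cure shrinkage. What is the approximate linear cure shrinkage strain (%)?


Linear shrinkage ≈ vol_shrink/3 = 6.7/3 = 2.233%

2.233%


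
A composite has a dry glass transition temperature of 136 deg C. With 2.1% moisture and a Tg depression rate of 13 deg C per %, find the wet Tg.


Tg_wet = Tg_dry - k*moisture = 136 - 13*2.1 = 108.7 deg C

108.7 deg C


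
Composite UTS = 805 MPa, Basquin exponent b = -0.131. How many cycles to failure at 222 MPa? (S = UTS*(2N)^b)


N = 0.5 * (S/UTS)^(1/b) = 0.5 * (222/805)^(1/-0.131) = 9322.3743 cycles

9322.3743 cycles


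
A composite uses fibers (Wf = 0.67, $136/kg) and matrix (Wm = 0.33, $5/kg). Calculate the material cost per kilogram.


Cost = cost_f*Wf + cost_m*Wm = 136*0.67 + 5*0.33 = $92.77/kg

$92.77/kg


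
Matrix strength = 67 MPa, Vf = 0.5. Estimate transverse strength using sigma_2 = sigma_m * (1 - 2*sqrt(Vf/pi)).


factor = 1 - 2*sqrt(0.5/pi) = 0.2021
sigma_2 = 67 * 0.2021 = 13.54 MPa

13.54 MPa


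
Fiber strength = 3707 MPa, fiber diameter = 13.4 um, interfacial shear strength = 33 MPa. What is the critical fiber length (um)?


Lc = sigma_f * d / (2 * tau_i) = 3707 * 13.4 / (2 * 33) = 752.6 um

752.6 um


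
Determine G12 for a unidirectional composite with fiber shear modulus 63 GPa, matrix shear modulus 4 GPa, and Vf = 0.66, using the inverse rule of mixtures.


1/G12 = Vf/Gf + (1-Vf)/Gm = 0.66/63 + 0.34/4
G12 = 10.47 GPa

10.47 GPa


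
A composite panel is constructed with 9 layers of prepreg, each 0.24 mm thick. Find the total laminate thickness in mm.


h = n * t_ply = 9 * 0.24 = 2.16 mm

2.16 mm


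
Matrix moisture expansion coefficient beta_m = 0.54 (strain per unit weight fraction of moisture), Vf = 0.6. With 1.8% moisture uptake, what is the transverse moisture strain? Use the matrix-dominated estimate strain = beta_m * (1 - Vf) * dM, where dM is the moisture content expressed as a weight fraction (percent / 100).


dM = 1.8/100 = 0.018
strain = beta_m * (1-Vf) * dM = 0.54 * 0.4 * 0.018 = 0.003888

0.003888


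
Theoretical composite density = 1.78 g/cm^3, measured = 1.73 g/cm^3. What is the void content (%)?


Void% = (rho_theo - rho_actual)/rho_theo * 100 = (1.78 - 1.73)/1.78 * 100 = 2.81%

2.81%


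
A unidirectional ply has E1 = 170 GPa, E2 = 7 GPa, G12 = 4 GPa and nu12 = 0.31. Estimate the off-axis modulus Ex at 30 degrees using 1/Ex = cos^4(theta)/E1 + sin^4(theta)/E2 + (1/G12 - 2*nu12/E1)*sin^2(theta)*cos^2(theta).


cos^4(30) = 0.5625, sin^4(30) = 0.0625, sin^2(30)*cos^2(30) = 0.1875
1/G12 - 2*nu12/E1 = 1/4 - 2*0.31/170 = 0.246353 GPa^-1
1/Ex = 0.5625/170 + 0.0625/7 + 0.246353*0.1875 = 0.0584286 GPa^-1
Ex = 17.11 GPa

17.11 GPa


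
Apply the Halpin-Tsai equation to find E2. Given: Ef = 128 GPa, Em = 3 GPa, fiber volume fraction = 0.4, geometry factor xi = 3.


eta = (Ef/Em - 1)/(Ef/Em + xi) = (42.6667 - 1)/(42.6667 + 3) = 0.9124
E2 = Em*(1+xi*eta*Vf)/(1-eta*Vf) = 9.9 GPa

9.9 GPa


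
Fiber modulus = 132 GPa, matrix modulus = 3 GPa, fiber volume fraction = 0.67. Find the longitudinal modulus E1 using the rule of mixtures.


E1 = Ef*Vf + Em*(1-Vf) = 132*0.67 + 3*0.33 = 89.43 GPa

89.43 GPa


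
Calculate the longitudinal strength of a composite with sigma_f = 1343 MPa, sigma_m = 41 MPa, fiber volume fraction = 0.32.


sigma_1 = sigma_f*Vf + sigma_m*(1-Vf) = 1343*0.32 + 41*0.68 = 457.6 MPa

457.6 MPa


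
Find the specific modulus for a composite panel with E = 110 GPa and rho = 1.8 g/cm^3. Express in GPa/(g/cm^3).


Specific stiffness = E/rho = 110/1.8 = 61.1 GPa/(g/cm^3)

61.1 GPa/(g/cm^3)


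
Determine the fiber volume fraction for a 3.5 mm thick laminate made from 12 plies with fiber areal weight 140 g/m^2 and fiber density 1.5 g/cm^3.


Vf = n * FAW / (rho_f * h * 1000) = 12 * 140 / (1.5 * 3.5 * 1000) = 0.32

0.32


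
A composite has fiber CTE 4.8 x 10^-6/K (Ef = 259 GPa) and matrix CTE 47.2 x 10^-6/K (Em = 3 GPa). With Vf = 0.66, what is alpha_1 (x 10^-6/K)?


E1 = Ef*Vf + Em*(1-Vf) = 171.96
alpha_1 = (alpha_f*Ef*Vf + alpha_m*Em*(1-Vf))/E1 = 5.05 x 10^-6/K

5.05 x 10^-6/K


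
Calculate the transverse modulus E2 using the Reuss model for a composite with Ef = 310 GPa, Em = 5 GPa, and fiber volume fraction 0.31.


1/E2 = Vf/Ef + (1-Vf)/Em = 0.31/310 + 0.69/5
E2 = 7.19 GPa

7.19 GPa


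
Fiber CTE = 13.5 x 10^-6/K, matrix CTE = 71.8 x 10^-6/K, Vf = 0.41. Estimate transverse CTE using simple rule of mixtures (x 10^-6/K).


alpha_2 = alpha_f*Vf + alpha_m*(1-Vf) = 13.5*0.41 + 71.8*0.59 = 47.9 x 10^-6/K

47.9 x 10^-6/K


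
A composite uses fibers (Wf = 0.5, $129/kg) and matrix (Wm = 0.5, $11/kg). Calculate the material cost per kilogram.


Cost = cost_f*Wf + cost_m*Wm = 129*0.5 + 11*0.5 = $70.0/kg

$70.0/kg


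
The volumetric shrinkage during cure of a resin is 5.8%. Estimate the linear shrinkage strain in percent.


Linear shrinkage ≈ vol_shrink/3 = 5.8/3 = 1.933%

1.933%


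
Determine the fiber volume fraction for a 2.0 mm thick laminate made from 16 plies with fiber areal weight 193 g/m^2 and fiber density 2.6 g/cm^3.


Vf = n * FAW / (rho_f * h * 1000) = 16 * 193 / (2.6 * 2.0 * 1000) = 0.5938

0.5938


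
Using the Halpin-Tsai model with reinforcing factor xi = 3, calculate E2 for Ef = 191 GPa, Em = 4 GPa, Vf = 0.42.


eta = (Ef/Em - 1)/(Ef/Em + xi) = (47.75 - 1)/(47.75 + 3) = 0.9212
E2 = Em*(1+xi*eta*Vf)/(1-eta*Vf) = 14.1 GPa

14.1 GPa


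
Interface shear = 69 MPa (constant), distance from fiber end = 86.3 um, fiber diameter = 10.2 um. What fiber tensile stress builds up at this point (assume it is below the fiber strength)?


Force balance: sigma_f * (pi*d^2/4) = tau * (pi*d) * x  ->  sigma_f = 4 * tau * x / d
sigma_f = 4 * 69 * 86.3 / 10.2 = 2335.2 MPa

2335.2 MPa


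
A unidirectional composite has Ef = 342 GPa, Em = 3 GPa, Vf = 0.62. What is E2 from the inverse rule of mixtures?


1/E2 = Vf/Ef + (1-Vf)/Em = 0.62/342 + 0.38/3
E2 = 7.78 GPa

7.78 GPa


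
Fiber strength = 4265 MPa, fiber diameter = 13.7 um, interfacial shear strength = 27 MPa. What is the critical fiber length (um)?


Lc = sigma_f * d / (2 * tau_i) = 4265 * 13.7 / (2 * 27) = 1082.0 um

1082.0 um


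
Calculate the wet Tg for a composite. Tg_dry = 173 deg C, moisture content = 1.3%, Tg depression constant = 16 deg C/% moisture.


Tg_wet = Tg_dry - k*moisture = 173 - 16*1.3 = 152.2 deg C

152.2 deg C


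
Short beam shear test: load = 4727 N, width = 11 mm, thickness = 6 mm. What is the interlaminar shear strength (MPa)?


ILSS = 3F/(4bh) = 3*4727/(4*11*6) = 53.72 MPa

53.72 MPa


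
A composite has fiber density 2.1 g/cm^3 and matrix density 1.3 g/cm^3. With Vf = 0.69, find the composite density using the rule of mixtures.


rho_c = rho_f*Vf + rho_m*(1-Vf) = 2.1*0.69 + 1.3*0.31 = 1.852 g/cm^3

1.852 g/cm^3


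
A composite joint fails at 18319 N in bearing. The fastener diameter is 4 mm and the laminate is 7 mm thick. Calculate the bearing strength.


sigma_br = F/(d*h) = 18319/(4*7) = 654.3 MPa

654.3 MPa


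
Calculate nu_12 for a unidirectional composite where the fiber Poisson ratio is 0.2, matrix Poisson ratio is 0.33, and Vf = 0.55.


nu_12 = nu_f*Vf + nu_m*(1-Vf) = 0.2*0.55 + 0.33*0.45 = 0.2585

0.2585


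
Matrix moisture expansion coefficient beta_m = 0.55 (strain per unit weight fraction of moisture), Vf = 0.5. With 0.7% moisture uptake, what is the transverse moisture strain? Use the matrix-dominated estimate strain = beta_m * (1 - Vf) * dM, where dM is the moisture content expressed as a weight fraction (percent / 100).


dM = 0.7/100 = 0.007
strain = beta_m * (1-Vf) * dM = 0.55 * 0.5 * 0.007 = 0.001925

0.001925


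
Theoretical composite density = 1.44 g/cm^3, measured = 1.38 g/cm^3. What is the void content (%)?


Void% = (rho_theo - rho_actual)/rho_theo * 100 = (1.44 - 1.38)/1.44 * 100 = 4.17%

4.17%


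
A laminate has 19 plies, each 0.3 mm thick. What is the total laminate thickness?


h = n * t_ply = 19 * 0.3 = 5.7 mm

5.7 mm


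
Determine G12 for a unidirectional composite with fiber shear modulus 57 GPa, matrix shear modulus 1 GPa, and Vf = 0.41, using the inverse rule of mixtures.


1/G12 = Vf/Gf + (1-Vf)/Gm = 0.41/57 + 0.59/1
G12 = 1.67 GPa

1.67 GPa


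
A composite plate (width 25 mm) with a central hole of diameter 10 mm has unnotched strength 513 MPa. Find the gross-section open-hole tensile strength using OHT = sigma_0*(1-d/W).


OHT = sigma_0*(1-d/W) = 513*(1-10/25) = 307.8 MPa

307.8 MPa


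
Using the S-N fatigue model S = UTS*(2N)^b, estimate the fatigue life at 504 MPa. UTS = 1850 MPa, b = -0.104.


N = 0.5 * (S/UTS)^(1/b) = 0.5 * (504/1850)^(1/-0.104) = 134639.8978 cycles

134639.8978 cycles


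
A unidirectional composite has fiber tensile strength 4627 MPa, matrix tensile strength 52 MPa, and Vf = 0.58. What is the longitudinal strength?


sigma_1 = sigma_f*Vf + sigma_m*(1-Vf) = 4627*0.58 + 52*0.42 = 2705.5 MPa

2705.5 MPa


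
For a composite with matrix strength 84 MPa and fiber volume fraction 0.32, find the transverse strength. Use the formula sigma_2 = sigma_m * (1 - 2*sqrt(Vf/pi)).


factor = 1 - 2*sqrt(0.32/pi) = 0.3617
sigma_2 = 84 * 0.3617 = 30.38 MPa

30.38 MPa


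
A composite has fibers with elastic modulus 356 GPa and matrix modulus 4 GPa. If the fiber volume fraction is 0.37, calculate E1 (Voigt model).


E1 = Ef*Vf + Em*(1-Vf) = 356*0.37 + 4*0.63 = 134.24 GPa

134.24 GPa


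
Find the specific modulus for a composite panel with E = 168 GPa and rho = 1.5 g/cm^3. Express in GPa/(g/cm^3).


Specific stiffness = E/rho = 168/1.5 = 112.0 GPa/(g/cm^3)

112.0 GPa/(g/cm^3)


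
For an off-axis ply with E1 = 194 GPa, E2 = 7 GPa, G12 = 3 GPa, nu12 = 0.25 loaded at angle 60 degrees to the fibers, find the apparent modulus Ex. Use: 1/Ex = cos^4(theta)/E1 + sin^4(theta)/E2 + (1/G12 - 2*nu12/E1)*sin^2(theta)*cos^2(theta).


cos^4(60) = 0.0625, sin^4(60) = 0.5625, sin^2(60)*cos^2(60) = 0.1875
1/G12 - 2*nu12/E1 = 1/3 - 2*0.25/194 = 0.330756 GPa^-1
1/Ex = 0.0625/194 + 0.5625/7 + 0.330756*0.1875 = 0.1426961 GPa^-1
Ex = 7.01 GPa

7.01 GPa


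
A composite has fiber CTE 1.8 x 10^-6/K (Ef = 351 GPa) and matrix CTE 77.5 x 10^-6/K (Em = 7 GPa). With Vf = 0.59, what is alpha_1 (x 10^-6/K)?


E1 = Ef*Vf + Em*(1-Vf) = 209.96
alpha_1 = (alpha_f*Ef*Vf + alpha_m*Em*(1-Vf))/E1 = 2.83 x 10^-6/K

2.83 x 10^-6/K


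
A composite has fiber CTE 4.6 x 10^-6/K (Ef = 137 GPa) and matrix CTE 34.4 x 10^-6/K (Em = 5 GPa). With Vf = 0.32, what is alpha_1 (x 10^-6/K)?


E1 = Ef*Vf + Em*(1-Vf) = 47.24
alpha_1 = (alpha_f*Ef*Vf + alpha_m*Em*(1-Vf))/E1 = 6.74 x 10^-6/K

6.74 x 10^-6/K


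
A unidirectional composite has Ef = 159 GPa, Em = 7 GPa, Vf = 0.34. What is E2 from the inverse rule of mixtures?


1/E2 = Vf/Ef + (1-Vf)/Em = 0.34/159 + 0.66/7
E2 = 10.37 GPa

10.37 GPa


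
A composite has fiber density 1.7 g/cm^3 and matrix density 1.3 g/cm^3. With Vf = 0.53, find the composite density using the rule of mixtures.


rho_c = rho_f*Vf + rho_m*(1-Vf) = 1.7*0.53 + 1.3*0.47 = 1.512 g/cm^3

1.512 g/cm^3


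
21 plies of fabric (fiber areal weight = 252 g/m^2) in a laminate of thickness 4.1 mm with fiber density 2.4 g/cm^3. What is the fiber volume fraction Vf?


Vf = n * FAW / (rho_f * h * 1000) = 21 * 252 / (2.4 * 4.1 * 1000) = 0.5378

0.5378


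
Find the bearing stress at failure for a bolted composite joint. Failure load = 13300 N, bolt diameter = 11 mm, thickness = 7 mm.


sigma_br = F/(d*h) = 13300/(11*7) = 172.7 MPa

172.7 MPa


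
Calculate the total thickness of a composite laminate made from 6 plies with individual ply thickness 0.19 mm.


h = n * t_ply = 6 * 0.19 = 1.14 mm

1.14 mm


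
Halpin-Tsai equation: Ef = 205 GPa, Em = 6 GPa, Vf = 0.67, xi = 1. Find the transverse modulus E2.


eta = (Ef/Em - 1)/(Ef/Em + xi) = (34.1667 - 1)/(34.1667 + 1) = 0.9431
E2 = Em*(1+xi*eta*Vf)/(1-eta*Vf) = 26.6 GPa

26.6 GPa


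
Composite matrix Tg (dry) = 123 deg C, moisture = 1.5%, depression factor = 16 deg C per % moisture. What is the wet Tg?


Tg_wet = Tg_dry - k*moisture = 123 - 16*1.5 = 99.0 deg C

99.0 deg C


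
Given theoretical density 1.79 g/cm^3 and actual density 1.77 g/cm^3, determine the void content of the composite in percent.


Void% = (rho_theo - rho_actual)/rho_theo * 100 = (1.79 - 1.77)/1.79 * 100 = 1.12%

1.12%


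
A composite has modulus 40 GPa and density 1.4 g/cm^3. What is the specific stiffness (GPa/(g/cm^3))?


Specific stiffness = E/rho = 40/1.4 = 28.6 GPa/(g/cm^3)

28.6 GPa/(g/cm^3)


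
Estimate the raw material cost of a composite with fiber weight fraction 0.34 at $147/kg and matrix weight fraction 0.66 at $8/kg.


Cost = cost_f*Wf + cost_m*Wm = 147*0.34 + 8*0.66 = $55.26/kg

$55.26/kg


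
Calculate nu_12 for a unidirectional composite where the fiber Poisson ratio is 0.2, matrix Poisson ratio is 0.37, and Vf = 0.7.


nu_12 = nu_f*Vf + nu_m*(1-Vf) = 0.2*0.7 + 0.37*0.3 = 0.251

0.251


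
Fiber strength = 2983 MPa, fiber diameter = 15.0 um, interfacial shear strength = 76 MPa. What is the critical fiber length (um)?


Lc = sigma_f * d / (2 * tau_i) = 2983 * 15.0 / (2 * 76) = 294.4 um

294.4 um


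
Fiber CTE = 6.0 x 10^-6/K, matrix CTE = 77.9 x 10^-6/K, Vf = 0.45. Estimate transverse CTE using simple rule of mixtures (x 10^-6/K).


alpha_2 = alpha_f*Vf + alpha_m*(1-Vf) = 6.0*0.45 + 77.9*0.55 = 45.5 x 10^-6/K

45.5 x 10^-6/K


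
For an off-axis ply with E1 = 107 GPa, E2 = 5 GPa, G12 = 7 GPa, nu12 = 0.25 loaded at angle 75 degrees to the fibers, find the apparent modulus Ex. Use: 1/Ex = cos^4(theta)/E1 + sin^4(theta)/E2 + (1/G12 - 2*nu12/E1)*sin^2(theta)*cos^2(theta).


cos^4(75) = 0.004487, sin^4(75) = 0.870513, sin^2(75)*cos^2(75) = 0.0625
1/G12 - 2*nu12/E1 = 1/7 - 2*0.25/107 = 0.138184 GPa^-1
1/Ex = 0.004487/107 + 0.870513/5 + 0.138184*0.0625 = 0.182781 GPa^-1
Ex = 5.47 GPa

5.47 GPa


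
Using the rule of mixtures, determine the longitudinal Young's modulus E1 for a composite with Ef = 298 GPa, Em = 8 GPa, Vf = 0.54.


E1 = Ef*Vf + Em*(1-Vf) = 298*0.54 + 8*0.46 = 164.6 GPa

164.6 GPa


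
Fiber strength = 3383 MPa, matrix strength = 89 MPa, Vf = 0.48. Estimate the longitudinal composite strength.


sigma_1 = sigma_f*Vf + sigma_m*(1-Vf) = 3383*0.48 + 89*0.52 = 1670.1 MPa

1670.1 MPa


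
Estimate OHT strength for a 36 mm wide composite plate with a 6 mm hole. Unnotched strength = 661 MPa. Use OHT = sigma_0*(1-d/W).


OHT = sigma_0*(1-d/W) = 661*(1-6/36) = 550.8 MPa

550.8 MPa


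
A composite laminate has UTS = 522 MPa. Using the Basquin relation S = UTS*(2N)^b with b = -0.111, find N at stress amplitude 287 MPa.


N = 0.5 * (S/UTS)^(1/b) = 0.5 * (287/522)^(1/-0.111) = 109.4984 cycles

109.4984 cycles


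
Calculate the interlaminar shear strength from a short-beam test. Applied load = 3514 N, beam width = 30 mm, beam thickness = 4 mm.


ILSS = 3F/(4bh) = 3*3514/(4*30*4) = 21.96 MPa

21.96 MPa


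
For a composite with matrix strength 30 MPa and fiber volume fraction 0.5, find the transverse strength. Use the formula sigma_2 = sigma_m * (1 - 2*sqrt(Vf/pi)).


factor = 1 - 2*sqrt(0.5/pi) = 0.2021
sigma_2 = 30 * 0.2021 = 6.06 MPa

6.06 MPa


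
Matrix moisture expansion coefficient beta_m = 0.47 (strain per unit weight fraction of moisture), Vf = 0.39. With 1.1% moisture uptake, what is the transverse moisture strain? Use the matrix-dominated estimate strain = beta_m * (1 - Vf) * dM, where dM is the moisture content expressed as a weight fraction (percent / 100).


dM = 1.1/100 = 0.011
strain = beta_m * (1-Vf) * dM = 0.47 * 0.61 * 0.011 = 0.0031537

0.0031537


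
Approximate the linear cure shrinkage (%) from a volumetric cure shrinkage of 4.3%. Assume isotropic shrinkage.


Linear shrinkage ≈ vol_shrink/3 = 4.3/3 = 1.433%

1.433%


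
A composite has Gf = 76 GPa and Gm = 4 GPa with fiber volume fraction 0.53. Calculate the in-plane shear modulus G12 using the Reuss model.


1/G12 = Vf/Gf + (1-Vf)/Gm = 0.53/76 + 0.47/4
G12 = 8.03 GPa

8.03 GPa


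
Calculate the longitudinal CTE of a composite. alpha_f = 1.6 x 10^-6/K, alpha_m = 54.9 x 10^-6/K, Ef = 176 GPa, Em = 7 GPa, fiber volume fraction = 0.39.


E1 = Ef*Vf + Em*(1-Vf) = 72.91
alpha_1 = (alpha_f*Ef*Vf + alpha_m*Em*(1-Vf))/E1 = 4.72 x 10^-6/K

4.72 x 10^-6/K


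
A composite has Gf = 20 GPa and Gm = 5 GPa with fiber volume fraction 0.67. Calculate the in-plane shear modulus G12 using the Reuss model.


1/G12 = Vf/Gf + (1-Vf)/Gm = 0.67/20 + 0.33/5
G12 = 10.05 GPa

10.05 GPa


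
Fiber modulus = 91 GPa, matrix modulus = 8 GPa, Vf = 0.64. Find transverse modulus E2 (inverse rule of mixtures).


1/E2 = Vf/Ef + (1-Vf)/Em = 0.64/91 + 0.36/8
E2 = 19.22 GPa

19.22 GPa


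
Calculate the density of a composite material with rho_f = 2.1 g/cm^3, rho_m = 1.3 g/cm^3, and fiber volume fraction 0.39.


rho_c = rho_f*Vf + rho_m*(1-Vf) = 2.1*0.39 + 1.3*0.61 = 1.612 g/cm^3

1.612 g/cm^3


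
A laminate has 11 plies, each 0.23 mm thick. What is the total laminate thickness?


h = n * t_ply = 11 * 0.23 = 2.53 mm

2.53 mm


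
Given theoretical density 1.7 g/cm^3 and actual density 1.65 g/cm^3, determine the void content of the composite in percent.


Void% = (rho_theo - rho_actual)/rho_theo * 100 = (1.7 - 1.65)/1.7 * 100 = 2.94%

2.94%


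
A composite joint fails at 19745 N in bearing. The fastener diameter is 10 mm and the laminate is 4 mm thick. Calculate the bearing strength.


sigma_br = F/(d*h) = 19745/(10*4) = 493.6 MPa

493.6 MPa


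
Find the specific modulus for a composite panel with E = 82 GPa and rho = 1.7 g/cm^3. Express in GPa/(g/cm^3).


Specific stiffness = E/rho = 82/1.7 = 48.2 GPa/(g/cm^3)

48.2 GPa/(g/cm^3)


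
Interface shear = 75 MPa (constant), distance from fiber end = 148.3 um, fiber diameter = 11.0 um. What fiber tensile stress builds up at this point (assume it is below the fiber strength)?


Force balance: sigma_f * (pi*d^2/4) = tau * (pi*d) * x  ->  sigma_f = 4 * tau * x / d
sigma_f = 4 * 75 * 148.3 / 11.0 = 4044.5 MPa

4044.5 MPa


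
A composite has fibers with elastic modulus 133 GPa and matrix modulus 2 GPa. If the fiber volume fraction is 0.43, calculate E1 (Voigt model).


E1 = Ef*Vf + Em*(1-Vf) = 133*0.43 + 2*0.57 = 58.33 GPa

58.33 GPa


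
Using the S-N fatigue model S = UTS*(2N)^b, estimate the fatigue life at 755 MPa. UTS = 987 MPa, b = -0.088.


N = 0.5 * (S/UTS)^(1/b) = 0.5 * (755/987)^(1/-0.088) = 10.5041 cycles

10.5041 cycles


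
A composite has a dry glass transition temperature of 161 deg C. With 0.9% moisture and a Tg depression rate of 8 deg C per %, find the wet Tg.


Tg_wet = Tg_dry - k*moisture = 161 - 8*0.9 = 153.8 deg C

153.8 deg C


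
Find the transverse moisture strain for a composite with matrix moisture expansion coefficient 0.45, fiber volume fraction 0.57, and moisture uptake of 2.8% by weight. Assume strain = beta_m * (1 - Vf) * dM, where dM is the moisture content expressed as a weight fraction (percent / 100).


dM = 2.8/100 = 0.028
strain = beta_m * (1-Vf) * dM = 0.45 * 0.43 * 0.028 = 0.005418

0.005418


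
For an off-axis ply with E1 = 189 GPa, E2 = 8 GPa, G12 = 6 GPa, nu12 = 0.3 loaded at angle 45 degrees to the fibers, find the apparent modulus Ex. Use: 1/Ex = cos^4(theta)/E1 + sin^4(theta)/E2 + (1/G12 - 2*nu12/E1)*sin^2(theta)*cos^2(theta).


cos^4(45) = 0.25, sin^4(45) = 0.25, sin^2(45)*cos^2(45) = 0.25
1/G12 - 2*nu12/E1 = 1/6 - 2*0.3/189 = 0.163492 GPa^-1
1/Ex = 0.25/189 + 0.25/8 + 0.163492*0.25 = 0.0734458 GPa^-1
Ex = 13.62 GPa

13.62 GPa


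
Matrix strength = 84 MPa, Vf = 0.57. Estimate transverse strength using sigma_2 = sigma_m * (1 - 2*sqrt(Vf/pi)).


factor = 1 - 2*sqrt(0.57/pi) = 0.1481
sigma_2 = 84 * 0.1481 = 12.44 MPa

12.44 MPa


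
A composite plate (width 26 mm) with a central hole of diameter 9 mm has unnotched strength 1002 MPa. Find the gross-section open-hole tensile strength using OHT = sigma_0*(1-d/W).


OHT = sigma_0*(1-d/W) = 1002*(1-9/26) = 655.2 MPa

655.2 MPa


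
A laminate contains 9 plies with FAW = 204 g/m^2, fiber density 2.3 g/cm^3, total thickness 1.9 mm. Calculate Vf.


Vf = n * FAW / (rho_f * h * 1000) = 9 * 204 / (2.3 * 1.9 * 1000) = 0.4201

0.4201


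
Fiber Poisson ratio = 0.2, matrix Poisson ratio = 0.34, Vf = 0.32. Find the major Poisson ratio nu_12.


nu_12 = nu_f*Vf + nu_m*(1-Vf) = 0.2*0.32 + 0.34*0.68 = 0.2952

0.2952


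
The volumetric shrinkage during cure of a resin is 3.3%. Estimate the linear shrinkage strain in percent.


Linear shrinkage ≈ vol_shrink/3 = 3.3/3 = 1.1%

1.1%


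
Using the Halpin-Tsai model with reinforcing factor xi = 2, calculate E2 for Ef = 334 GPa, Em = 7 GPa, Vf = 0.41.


eta = (Ef/Em - 1)/(Ef/Em + xi) = (47.7143 - 1)/(47.7143 + 2) = 0.9397
E2 = Em*(1+xi*eta*Vf)/(1-eta*Vf) = 20.16 GPa

20.16 GPa


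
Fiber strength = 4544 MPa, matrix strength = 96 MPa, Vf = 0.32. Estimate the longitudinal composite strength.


sigma_1 = sigma_f*Vf + sigma_m*(1-Vf) = 4544*0.32 + 96*0.68 = 1519.4 MPa

1519.4 MPa


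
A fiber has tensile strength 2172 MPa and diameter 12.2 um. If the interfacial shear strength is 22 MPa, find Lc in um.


Lc = sigma_f * d / (2 * tau_i) = 2172 * 12.2 / (2 * 22) = 602.2 um

602.2 um


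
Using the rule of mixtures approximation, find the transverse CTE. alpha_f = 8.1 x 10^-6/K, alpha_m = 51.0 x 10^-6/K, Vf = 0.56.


alpha_2 = alpha_f*Vf + alpha_m*(1-Vf) = 8.1*0.56 + 51.0*0.44 = 27.0 x 10^-6/K

27.0 x 10^-6/K


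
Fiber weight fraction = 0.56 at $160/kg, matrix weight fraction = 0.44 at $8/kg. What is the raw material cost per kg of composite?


Cost = cost_f*Wf + cost_m*Wm = 160*0.56 + 8*0.44 = $93.12/kg

$93.12/kg


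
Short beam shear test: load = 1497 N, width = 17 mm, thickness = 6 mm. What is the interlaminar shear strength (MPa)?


ILSS = 3F/(4bh) = 3*1497/(4*17*6) = 11.01 MPa

11.01 MPa


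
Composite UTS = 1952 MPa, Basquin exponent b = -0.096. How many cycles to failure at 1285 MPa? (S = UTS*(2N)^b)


N = 0.5 * (S/UTS)^(1/b) = 0.5 * (1285/1952)^(1/-0.096) = 38.9398 cycles

38.9398 cycles
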